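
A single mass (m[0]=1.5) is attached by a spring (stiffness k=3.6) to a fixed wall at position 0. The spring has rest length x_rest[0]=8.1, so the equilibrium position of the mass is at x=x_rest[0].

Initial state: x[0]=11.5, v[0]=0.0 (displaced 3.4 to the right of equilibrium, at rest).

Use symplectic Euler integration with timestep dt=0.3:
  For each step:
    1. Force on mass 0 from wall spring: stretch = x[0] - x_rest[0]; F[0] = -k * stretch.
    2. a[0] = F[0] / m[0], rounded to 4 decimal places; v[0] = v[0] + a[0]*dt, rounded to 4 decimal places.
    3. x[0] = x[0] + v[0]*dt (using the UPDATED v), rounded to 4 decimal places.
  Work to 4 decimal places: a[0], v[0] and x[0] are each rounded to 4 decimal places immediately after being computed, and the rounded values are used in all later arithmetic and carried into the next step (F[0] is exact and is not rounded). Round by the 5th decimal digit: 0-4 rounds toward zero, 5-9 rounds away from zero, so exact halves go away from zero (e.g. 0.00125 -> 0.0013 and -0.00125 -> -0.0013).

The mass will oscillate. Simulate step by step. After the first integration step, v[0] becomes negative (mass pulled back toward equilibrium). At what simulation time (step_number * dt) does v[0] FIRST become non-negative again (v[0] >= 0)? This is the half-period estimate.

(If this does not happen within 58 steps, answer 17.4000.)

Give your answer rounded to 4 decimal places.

Answer: 2.1000

Derivation:
Step 0: x=[11.5000] v=[0.0000]
Step 1: x=[10.7656] v=[-2.4480]
Step 2: x=[9.4554] v=[-4.3672]
Step 3: x=[7.8525] v=[-5.3431]
Step 4: x=[6.3030] v=[-5.1649]
Step 5: x=[5.1417] v=[-3.8711]
Step 6: x=[4.6194] v=[-1.7411]
Step 7: x=[4.8489] v=[0.7649]
First v>=0 after going negative at step 7, time=2.1000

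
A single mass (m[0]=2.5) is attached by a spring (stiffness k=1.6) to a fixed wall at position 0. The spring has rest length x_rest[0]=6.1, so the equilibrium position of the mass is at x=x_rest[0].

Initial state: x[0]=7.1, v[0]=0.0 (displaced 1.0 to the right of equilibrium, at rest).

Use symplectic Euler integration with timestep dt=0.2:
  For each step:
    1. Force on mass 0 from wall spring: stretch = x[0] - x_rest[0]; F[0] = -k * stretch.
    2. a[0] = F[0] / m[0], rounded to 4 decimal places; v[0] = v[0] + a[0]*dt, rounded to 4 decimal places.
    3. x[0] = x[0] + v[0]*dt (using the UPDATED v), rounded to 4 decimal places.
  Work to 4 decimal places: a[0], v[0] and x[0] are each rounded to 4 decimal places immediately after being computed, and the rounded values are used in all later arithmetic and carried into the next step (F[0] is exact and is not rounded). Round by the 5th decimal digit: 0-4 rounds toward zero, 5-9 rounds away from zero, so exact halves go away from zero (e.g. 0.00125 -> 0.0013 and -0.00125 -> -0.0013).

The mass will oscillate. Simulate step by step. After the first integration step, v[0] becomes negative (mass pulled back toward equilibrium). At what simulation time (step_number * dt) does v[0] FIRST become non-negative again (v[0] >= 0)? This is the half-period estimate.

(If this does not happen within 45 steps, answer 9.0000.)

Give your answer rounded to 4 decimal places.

Answer: 4.0000

Derivation:
Step 0: x=[7.1000] v=[0.0000]
Step 1: x=[7.0744] v=[-0.1280]
Step 2: x=[7.0239] v=[-0.2527]
Step 3: x=[6.9497] v=[-0.3710]
Step 4: x=[6.8537] v=[-0.4798]
Step 5: x=[6.7384] v=[-0.5763]
Step 6: x=[6.6068] v=[-0.6580]
Step 7: x=[6.4622] v=[-0.7229]
Step 8: x=[6.3083] v=[-0.7693]
Step 9: x=[6.1491] v=[-0.7960]
Step 10: x=[5.9886] v=[-0.8023]
Step 11: x=[5.8310] v=[-0.7880]
Step 12: x=[5.6803] v=[-0.7536]
Step 13: x=[5.5403] v=[-0.6999]
Step 14: x=[5.4146] v=[-0.6283]
Step 15: x=[5.3065] v=[-0.5406]
Step 16: x=[5.2187] v=[-0.4390]
Step 17: x=[5.1535] v=[-0.3262]
Step 18: x=[5.1125] v=[-0.2050]
Step 19: x=[5.0968] v=[-0.0786]
Step 20: x=[5.1068] v=[0.0498]
First v>=0 after going negative at step 20, time=4.0000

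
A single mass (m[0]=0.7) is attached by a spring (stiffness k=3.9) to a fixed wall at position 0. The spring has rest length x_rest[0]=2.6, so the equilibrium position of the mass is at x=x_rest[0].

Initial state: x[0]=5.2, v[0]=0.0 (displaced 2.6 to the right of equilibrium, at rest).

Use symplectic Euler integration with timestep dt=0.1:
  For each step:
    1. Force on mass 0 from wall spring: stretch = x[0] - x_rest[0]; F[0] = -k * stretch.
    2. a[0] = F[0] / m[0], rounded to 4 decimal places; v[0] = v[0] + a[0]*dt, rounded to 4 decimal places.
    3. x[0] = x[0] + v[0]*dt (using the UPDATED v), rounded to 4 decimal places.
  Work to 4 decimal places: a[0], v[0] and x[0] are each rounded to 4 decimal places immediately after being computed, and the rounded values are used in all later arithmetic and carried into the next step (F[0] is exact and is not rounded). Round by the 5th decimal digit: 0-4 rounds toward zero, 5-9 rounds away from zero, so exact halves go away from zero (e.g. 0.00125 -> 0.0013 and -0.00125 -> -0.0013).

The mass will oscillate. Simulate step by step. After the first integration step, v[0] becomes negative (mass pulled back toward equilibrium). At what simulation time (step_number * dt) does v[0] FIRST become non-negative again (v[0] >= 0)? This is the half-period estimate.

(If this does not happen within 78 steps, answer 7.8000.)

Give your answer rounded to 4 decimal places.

Step 0: x=[5.2000] v=[0.0000]
Step 1: x=[5.0551] v=[-1.4486]
Step 2: x=[4.7735] v=[-2.8164]
Step 3: x=[4.3708] v=[-4.0274]
Step 4: x=[3.8694] v=[-5.0140]
Step 5: x=[3.2973] v=[-5.7212]
Step 6: x=[2.6863] v=[-6.1097]
Step 7: x=[2.0705] v=[-6.1578]
Step 8: x=[1.4842] v=[-5.8628]
Step 9: x=[0.9601] v=[-5.2411]
Step 10: x=[0.5274] v=[-4.3274]
Step 11: x=[0.2101] v=[-3.1727]
Step 12: x=[0.0260] v=[-1.8412]
Step 13: x=[-0.0147] v=[-0.4071]
Step 14: x=[0.0903] v=[1.0497]
First v>=0 after going negative at step 14, time=1.4000

Answer: 1.4000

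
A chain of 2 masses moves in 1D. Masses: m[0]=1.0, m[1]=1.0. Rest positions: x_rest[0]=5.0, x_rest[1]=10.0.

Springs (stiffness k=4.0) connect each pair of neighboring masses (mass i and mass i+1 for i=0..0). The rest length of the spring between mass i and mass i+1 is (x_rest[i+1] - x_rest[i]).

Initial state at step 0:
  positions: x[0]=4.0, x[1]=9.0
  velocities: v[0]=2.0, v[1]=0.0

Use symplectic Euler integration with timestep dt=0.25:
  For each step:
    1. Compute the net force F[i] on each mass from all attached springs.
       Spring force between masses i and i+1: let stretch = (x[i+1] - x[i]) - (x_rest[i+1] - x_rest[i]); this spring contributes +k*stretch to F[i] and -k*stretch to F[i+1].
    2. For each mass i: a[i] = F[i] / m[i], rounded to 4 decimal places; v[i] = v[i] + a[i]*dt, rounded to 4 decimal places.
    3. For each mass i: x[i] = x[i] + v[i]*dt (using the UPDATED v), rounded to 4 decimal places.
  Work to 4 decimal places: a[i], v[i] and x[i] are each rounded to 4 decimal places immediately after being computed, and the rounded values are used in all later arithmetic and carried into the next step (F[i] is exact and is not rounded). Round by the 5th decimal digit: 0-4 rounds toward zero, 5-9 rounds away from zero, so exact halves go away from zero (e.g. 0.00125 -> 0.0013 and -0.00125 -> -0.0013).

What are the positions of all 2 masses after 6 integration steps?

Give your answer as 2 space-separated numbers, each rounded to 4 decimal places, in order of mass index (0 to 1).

Step 0: x=[4.0000 9.0000] v=[2.0000 0.0000]
Step 1: x=[4.5000 9.0000] v=[2.0000 0.0000]
Step 2: x=[4.8750 9.1250] v=[1.5000 0.5000]
Step 3: x=[5.0625 9.4375] v=[0.7500 1.2500]
Step 4: x=[5.0938 9.9063] v=[0.1250 1.8750]
Step 5: x=[5.0782 10.4219] v=[-0.0625 2.0625]
Step 6: x=[5.1485 10.8516] v=[0.2812 1.7188]

Answer: 5.1485 10.8516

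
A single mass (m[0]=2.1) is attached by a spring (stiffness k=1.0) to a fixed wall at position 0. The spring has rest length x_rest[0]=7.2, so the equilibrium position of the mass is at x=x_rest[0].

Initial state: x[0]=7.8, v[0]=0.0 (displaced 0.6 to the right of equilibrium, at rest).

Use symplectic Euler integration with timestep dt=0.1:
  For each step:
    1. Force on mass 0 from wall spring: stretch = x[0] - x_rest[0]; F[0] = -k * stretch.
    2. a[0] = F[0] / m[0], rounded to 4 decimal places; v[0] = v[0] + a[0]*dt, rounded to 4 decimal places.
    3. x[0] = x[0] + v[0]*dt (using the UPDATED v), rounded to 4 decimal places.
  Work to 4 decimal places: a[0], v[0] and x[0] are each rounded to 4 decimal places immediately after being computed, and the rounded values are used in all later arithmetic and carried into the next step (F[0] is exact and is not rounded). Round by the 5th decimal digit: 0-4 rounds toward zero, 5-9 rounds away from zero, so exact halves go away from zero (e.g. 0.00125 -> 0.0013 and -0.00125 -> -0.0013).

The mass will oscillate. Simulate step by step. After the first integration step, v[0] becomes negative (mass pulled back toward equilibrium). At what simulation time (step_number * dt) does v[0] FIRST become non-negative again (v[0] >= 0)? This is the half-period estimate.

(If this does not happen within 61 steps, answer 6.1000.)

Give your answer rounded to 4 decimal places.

Answer: 4.6000

Derivation:
Step 0: x=[7.8000] v=[0.0000]
Step 1: x=[7.7971] v=[-0.0286]
Step 2: x=[7.7914] v=[-0.0570]
Step 3: x=[7.7829] v=[-0.0852]
Step 4: x=[7.7716] v=[-0.1130]
Step 5: x=[7.7576] v=[-0.1402]
Step 6: x=[7.7409] v=[-0.1668]
Step 7: x=[7.7216] v=[-0.1926]
Step 8: x=[7.6999] v=[-0.2174]
Step 9: x=[7.6758] v=[-0.2412]
Step 10: x=[7.6494] v=[-0.2639]
Step 11: x=[7.6209] v=[-0.2853]
Step 12: x=[7.5904] v=[-0.3053]
Step 13: x=[7.5580] v=[-0.3239]
Step 14: x=[7.5239] v=[-0.3410]
Step 15: x=[7.4883] v=[-0.3564]
Step 16: x=[7.4513] v=[-0.3701]
Step 17: x=[7.4131] v=[-0.3821]
Step 18: x=[7.3739] v=[-0.3923]
Step 19: x=[7.3338] v=[-0.4006]
Step 20: x=[7.2931] v=[-0.4070]
Step 21: x=[7.2520] v=[-0.4114]
Step 22: x=[7.2106] v=[-0.4139]
Step 23: x=[7.1692] v=[-0.4144]
Step 24: x=[7.1279] v=[-0.4129]
Step 25: x=[7.0870] v=[-0.4095]
Step 26: x=[7.0466] v=[-0.4041]
Step 27: x=[7.0069] v=[-0.3968]
Step 28: x=[6.9681] v=[-0.3876]
Step 29: x=[6.9304] v=[-0.3766]
Step 30: x=[6.8940] v=[-0.3638]
Step 31: x=[6.8591] v=[-0.3492]
Step 32: x=[6.8258] v=[-0.3330]
Step 33: x=[6.7943] v=[-0.3152]
Step 34: x=[6.7647] v=[-0.2959]
Step 35: x=[6.7372] v=[-0.2752]
Step 36: x=[6.7119] v=[-0.2532]
Step 37: x=[6.6889] v=[-0.2300]
Step 38: x=[6.6683] v=[-0.2057]
Step 39: x=[6.6503] v=[-0.1804]
Step 40: x=[6.6349] v=[-0.1542]
Step 41: x=[6.6222] v=[-0.1273]
Step 42: x=[6.6122] v=[-0.0998]
Step 43: x=[6.6050] v=[-0.0718]
Step 44: x=[6.6007] v=[-0.0435]
Step 45: x=[6.5992] v=[-0.0150]
Step 46: x=[6.6006] v=[0.0136]
First v>=0 after going negative at step 46, time=4.6000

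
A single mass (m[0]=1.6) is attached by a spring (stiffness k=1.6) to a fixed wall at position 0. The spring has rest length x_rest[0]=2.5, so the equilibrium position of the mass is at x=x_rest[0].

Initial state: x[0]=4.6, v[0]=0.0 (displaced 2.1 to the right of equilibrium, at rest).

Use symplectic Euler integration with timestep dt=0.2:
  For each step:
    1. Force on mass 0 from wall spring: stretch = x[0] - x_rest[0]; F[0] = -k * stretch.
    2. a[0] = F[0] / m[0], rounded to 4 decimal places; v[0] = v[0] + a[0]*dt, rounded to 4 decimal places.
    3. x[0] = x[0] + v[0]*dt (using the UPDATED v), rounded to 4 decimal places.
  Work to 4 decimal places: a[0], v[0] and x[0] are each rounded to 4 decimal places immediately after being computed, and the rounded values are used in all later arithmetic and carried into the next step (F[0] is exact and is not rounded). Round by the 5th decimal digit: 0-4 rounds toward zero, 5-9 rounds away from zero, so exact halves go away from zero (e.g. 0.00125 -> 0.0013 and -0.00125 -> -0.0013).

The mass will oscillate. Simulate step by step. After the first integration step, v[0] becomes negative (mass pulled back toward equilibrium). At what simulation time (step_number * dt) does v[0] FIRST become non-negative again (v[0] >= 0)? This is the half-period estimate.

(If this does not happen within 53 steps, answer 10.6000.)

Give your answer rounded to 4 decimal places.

Step 0: x=[4.6000] v=[0.0000]
Step 1: x=[4.5160] v=[-0.4200]
Step 2: x=[4.3514] v=[-0.8232]
Step 3: x=[4.1127] v=[-1.1935]
Step 4: x=[3.8095] v=[-1.5160]
Step 5: x=[3.4539] v=[-1.7779]
Step 6: x=[3.0602] v=[-1.9687]
Step 7: x=[2.6441] v=[-2.0807]
Step 8: x=[2.2222] v=[-2.1095]
Step 9: x=[1.8114] v=[-2.0539]
Step 10: x=[1.4282] v=[-1.9162]
Step 11: x=[1.0878] v=[-1.7018]
Step 12: x=[0.8039] v=[-1.4194]
Step 13: x=[0.5879] v=[-1.0802]
Step 14: x=[0.4483] v=[-0.6978]
Step 15: x=[0.3908] v=[-0.2875]
Step 16: x=[0.4177] v=[0.1343]
First v>=0 after going negative at step 16, time=3.2000

Answer: 3.2000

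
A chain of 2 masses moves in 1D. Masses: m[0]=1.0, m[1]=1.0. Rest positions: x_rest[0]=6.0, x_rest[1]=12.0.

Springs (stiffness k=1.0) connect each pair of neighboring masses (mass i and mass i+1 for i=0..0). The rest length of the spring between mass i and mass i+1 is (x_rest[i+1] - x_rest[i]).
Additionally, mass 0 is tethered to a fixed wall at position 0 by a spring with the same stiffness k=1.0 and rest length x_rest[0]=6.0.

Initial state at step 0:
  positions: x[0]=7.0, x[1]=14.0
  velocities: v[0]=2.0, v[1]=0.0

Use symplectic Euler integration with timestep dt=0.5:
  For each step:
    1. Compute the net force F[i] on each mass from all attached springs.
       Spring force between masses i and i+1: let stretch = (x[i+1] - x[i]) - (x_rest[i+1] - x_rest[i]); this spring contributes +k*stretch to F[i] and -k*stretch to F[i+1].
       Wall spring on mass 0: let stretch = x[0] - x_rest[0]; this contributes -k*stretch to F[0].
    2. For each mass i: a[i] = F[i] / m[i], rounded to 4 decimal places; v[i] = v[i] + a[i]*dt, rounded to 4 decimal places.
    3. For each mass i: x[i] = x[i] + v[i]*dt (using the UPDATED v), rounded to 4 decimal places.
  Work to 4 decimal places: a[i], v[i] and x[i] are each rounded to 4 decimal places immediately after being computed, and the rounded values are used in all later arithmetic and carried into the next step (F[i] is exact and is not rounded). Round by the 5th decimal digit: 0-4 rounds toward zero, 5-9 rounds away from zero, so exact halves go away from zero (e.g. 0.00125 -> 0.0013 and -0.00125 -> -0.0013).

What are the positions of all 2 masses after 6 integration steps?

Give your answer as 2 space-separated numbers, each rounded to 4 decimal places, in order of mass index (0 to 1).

Step 0: x=[7.0000 14.0000] v=[2.0000 0.0000]
Step 1: x=[8.0000 13.7500] v=[2.0000 -0.5000]
Step 2: x=[8.4375 13.5625] v=[0.8750 -0.3750]
Step 3: x=[8.0469 13.5938] v=[-0.7813 0.0625]
Step 4: x=[7.0313 13.7384] v=[-2.0313 0.2891]
Step 5: x=[5.9346 13.7062] v=[-2.1934 -0.0645]
Step 6: x=[5.2972 13.2311] v=[-1.2749 -0.9503]

Answer: 5.2972 13.2311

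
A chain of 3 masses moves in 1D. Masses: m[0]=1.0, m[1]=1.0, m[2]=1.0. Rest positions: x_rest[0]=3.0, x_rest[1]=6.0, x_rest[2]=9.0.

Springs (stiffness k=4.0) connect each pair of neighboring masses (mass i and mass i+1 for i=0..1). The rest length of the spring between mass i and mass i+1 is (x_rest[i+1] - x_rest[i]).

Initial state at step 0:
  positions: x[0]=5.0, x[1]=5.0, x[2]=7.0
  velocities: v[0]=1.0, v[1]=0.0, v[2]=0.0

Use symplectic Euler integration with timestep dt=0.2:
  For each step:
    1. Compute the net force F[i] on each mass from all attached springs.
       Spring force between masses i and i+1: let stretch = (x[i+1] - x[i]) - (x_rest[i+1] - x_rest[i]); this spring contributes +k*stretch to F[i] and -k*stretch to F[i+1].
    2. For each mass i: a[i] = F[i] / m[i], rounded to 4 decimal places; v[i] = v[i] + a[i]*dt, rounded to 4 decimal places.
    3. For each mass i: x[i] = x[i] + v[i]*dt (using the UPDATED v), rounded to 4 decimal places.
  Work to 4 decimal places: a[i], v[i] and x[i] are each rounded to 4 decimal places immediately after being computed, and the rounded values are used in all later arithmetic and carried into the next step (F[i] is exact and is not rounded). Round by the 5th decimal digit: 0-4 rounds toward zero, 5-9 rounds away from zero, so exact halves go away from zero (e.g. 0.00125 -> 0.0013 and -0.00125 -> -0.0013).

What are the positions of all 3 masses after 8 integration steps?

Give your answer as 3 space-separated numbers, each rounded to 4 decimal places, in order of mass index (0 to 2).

Step 0: x=[5.0000 5.0000 7.0000] v=[1.0000 0.0000 0.0000]
Step 1: x=[4.7200 5.3200 7.1600] v=[-1.4000 1.6000 0.8000]
Step 2: x=[4.0560 5.8384 7.5056] v=[-3.3200 2.5920 1.7280]
Step 3: x=[3.1972 6.3384 8.0644] v=[-4.2941 2.4998 2.7942]
Step 4: x=[2.3610 6.6119 8.8271] v=[-4.1811 1.3676 3.8134]
Step 5: x=[1.7249 6.5597 9.7153] v=[-3.1804 -0.2610 4.4412]
Step 6: x=[1.3824 6.2388 10.5786] v=[-1.7126 -1.6044 4.3167]
Step 7: x=[1.3369 5.8353 11.2276] v=[-0.2275 -2.0177 3.2449]
Step 8: x=[1.5311 5.5748 11.4938] v=[0.9712 -1.3026 1.3311]

Answer: 1.5311 5.5748 11.4938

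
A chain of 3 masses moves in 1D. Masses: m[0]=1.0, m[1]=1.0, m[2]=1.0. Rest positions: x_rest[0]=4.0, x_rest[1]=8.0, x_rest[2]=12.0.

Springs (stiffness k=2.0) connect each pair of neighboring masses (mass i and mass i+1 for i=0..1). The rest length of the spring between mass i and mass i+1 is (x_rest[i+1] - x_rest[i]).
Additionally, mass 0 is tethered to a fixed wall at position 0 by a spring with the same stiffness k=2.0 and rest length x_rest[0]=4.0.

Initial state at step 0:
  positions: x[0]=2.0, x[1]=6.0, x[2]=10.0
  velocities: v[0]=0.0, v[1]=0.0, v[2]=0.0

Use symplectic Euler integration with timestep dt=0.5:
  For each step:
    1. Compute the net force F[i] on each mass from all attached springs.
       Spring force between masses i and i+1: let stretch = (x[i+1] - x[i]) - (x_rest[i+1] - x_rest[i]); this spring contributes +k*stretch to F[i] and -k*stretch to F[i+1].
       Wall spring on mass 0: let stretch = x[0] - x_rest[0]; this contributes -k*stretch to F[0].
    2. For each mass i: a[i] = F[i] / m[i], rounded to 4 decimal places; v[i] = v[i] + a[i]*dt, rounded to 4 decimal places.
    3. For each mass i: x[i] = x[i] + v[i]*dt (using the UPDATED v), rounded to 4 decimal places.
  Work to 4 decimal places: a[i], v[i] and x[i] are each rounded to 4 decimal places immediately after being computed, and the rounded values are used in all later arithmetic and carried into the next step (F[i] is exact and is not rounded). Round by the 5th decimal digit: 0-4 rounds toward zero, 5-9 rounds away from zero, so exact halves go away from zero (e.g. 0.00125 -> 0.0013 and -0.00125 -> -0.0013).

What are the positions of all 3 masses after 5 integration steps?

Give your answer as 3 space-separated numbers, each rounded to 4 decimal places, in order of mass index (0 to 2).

Step 0: x=[2.0000 6.0000 10.0000] v=[0.0000 0.0000 0.0000]
Step 1: x=[3.0000 6.0000 10.0000] v=[2.0000 0.0000 0.0000]
Step 2: x=[4.0000 6.5000 10.0000] v=[2.0000 1.0000 0.0000]
Step 3: x=[4.2500 7.5000 10.2500] v=[0.5000 2.0000 0.5000]
Step 4: x=[4.0000 8.2500 11.1250] v=[-0.5000 1.5000 1.7500]
Step 5: x=[3.8750 8.3125 12.5625] v=[-0.2500 0.1250 2.8750]

Answer: 3.8750 8.3125 12.5625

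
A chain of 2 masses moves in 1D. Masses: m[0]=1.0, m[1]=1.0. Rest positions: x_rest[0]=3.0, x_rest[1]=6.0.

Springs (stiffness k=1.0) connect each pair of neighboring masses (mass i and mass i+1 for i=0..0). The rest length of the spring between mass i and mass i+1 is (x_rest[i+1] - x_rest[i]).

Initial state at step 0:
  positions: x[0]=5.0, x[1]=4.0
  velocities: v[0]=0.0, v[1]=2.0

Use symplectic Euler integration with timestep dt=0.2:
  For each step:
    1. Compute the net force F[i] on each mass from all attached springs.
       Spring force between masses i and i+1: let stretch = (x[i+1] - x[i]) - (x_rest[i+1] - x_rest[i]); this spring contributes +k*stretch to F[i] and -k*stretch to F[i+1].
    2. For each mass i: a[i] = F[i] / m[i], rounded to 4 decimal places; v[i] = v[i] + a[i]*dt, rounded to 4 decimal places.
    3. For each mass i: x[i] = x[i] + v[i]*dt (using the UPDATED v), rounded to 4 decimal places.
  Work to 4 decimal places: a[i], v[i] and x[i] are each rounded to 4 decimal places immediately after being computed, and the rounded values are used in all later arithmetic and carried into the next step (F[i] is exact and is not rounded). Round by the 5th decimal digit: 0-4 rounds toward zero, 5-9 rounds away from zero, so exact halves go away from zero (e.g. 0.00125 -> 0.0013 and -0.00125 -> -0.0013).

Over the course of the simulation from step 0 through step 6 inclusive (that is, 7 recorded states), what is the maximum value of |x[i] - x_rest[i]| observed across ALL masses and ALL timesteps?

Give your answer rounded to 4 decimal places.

Answer: 2.4545

Derivation:
Step 0: x=[5.0000 4.0000] v=[0.0000 2.0000]
Step 1: x=[4.8400 4.5600] v=[-0.8000 2.8000]
Step 2: x=[4.5488 5.2512] v=[-1.4560 3.4560]
Step 3: x=[4.1657 6.0343] v=[-1.9155 3.9155]
Step 4: x=[3.7373 6.8627] v=[-2.1418 4.1418]
Step 5: x=[3.3140 7.6860] v=[-2.1167 4.1167]
Step 6: x=[2.9455 8.4545] v=[-1.8423 3.8423]
Max displacement = 2.4545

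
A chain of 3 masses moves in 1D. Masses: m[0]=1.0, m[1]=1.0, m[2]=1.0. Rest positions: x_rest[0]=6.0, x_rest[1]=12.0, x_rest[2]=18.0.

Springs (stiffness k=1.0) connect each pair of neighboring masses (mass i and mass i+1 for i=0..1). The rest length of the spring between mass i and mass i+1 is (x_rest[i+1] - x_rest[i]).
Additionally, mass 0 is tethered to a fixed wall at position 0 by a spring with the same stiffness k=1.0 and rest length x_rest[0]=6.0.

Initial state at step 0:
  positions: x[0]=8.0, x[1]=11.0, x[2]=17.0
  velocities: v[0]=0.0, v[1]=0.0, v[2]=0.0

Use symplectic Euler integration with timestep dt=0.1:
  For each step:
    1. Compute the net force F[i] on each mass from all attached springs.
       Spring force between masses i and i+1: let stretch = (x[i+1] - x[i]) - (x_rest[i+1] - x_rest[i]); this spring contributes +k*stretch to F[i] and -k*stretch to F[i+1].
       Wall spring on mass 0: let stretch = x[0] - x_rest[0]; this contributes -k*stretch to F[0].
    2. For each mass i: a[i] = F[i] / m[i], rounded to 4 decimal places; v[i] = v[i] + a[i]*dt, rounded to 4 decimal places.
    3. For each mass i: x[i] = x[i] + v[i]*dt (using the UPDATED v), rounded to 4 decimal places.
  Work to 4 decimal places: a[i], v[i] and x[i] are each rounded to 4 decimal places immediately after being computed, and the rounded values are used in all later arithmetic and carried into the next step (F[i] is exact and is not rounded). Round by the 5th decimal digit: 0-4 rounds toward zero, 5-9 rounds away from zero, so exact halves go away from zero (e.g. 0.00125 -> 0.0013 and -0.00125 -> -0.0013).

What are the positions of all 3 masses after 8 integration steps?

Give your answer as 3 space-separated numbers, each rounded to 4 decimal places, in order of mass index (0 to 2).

Step 0: x=[8.0000 11.0000 17.0000] v=[0.0000 0.0000 0.0000]
Step 1: x=[7.9500 11.0300 17.0000] v=[-0.5000 0.3000 0.0000]
Step 2: x=[7.8513 11.0889 17.0003] v=[-0.9870 0.5890 0.0030]
Step 3: x=[7.7065 11.1745 17.0015] v=[-1.4484 0.8564 0.0119]
Step 4: x=[7.5193 11.2837 17.0044] v=[-1.8723 1.0923 0.0292]
Step 5: x=[7.2945 11.4125 17.0101] v=[-2.2478 1.2879 0.0571]
Step 6: x=[7.0380 11.5561 17.0198] v=[-2.5655 1.4359 0.0973]
Step 7: x=[6.7563 11.7092 17.0349] v=[-2.8175 1.5305 0.1509]
Step 8: x=[6.4565 11.8660 17.0567] v=[-2.9978 1.5678 0.2183]

Answer: 6.4565 11.8660 17.0567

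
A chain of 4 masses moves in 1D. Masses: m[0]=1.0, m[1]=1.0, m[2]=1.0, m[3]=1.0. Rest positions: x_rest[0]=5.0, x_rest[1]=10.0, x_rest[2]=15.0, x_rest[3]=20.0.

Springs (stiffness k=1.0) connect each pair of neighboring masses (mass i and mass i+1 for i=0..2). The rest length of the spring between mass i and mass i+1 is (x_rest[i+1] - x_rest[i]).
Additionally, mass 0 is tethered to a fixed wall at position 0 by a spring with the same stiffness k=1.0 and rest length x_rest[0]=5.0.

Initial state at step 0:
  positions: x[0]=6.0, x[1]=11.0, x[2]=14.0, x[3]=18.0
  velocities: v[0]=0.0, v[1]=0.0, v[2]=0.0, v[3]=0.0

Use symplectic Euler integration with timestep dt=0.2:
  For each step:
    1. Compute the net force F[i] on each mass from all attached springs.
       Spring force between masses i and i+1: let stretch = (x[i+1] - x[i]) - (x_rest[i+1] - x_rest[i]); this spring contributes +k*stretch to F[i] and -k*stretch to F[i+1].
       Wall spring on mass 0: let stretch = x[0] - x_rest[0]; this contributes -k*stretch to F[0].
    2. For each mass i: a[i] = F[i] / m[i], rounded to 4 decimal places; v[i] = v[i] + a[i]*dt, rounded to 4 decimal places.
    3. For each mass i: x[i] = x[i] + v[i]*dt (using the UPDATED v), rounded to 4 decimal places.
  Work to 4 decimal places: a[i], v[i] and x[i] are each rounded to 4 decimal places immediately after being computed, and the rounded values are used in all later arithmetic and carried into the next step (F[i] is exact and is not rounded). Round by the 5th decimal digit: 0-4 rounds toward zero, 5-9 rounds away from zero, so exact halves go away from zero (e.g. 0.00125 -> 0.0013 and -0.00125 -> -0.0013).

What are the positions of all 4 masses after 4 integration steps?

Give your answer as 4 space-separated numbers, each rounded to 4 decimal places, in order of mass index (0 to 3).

Answer: 5.6018 10.2912 14.3324 18.3987

Derivation:
Step 0: x=[6.0000 11.0000 14.0000 18.0000] v=[0.0000 0.0000 0.0000 0.0000]
Step 1: x=[5.9600 10.9200 14.0400 18.0400] v=[-0.2000 -0.4000 0.2000 0.2000]
Step 2: x=[5.8800 10.7664 14.1152 18.1200] v=[-0.4000 -0.7680 0.3760 0.4000]
Step 3: x=[5.7603 10.5513 14.2166 18.2398] v=[-0.5987 -1.0755 0.5072 0.5990]
Step 4: x=[5.6018 10.2912 14.3324 18.3987] v=[-0.7926 -1.3006 0.5788 0.7944]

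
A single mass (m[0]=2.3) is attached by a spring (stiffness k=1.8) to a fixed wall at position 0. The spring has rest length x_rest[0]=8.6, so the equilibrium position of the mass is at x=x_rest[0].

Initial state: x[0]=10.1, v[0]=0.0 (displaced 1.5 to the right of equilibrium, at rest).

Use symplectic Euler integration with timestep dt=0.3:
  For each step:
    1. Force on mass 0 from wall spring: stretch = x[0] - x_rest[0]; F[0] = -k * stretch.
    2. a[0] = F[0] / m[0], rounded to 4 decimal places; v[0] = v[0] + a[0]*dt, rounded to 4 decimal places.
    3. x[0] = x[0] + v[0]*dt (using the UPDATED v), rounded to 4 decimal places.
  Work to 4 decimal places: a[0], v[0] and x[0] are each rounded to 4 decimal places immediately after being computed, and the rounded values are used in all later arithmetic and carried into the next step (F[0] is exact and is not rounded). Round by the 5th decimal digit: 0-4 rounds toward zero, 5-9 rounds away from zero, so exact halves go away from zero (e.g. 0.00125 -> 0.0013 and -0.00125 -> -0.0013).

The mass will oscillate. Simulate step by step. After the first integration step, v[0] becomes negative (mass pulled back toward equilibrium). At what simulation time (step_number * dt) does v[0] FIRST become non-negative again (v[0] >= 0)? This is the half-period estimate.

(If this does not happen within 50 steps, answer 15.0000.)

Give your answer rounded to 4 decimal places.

Answer: 3.6000

Derivation:
Step 0: x=[10.1000] v=[0.0000]
Step 1: x=[9.9943] v=[-0.3522]
Step 2: x=[9.7904] v=[-0.6796]
Step 3: x=[9.5027] v=[-0.9591]
Step 4: x=[9.1514] v=[-1.1711]
Step 5: x=[8.7612] v=[-1.3006]
Step 6: x=[8.3597] v=[-1.3385]
Step 7: x=[7.9751] v=[-1.2821]
Step 8: x=[7.6345] v=[-1.1354]
Step 9: x=[7.3619] v=[-0.9087]
Step 10: x=[7.1765] v=[-0.6180]
Step 11: x=[7.0914] v=[-0.2838]
Step 12: x=[7.1125] v=[0.0704]
First v>=0 after going negative at step 12, time=3.6000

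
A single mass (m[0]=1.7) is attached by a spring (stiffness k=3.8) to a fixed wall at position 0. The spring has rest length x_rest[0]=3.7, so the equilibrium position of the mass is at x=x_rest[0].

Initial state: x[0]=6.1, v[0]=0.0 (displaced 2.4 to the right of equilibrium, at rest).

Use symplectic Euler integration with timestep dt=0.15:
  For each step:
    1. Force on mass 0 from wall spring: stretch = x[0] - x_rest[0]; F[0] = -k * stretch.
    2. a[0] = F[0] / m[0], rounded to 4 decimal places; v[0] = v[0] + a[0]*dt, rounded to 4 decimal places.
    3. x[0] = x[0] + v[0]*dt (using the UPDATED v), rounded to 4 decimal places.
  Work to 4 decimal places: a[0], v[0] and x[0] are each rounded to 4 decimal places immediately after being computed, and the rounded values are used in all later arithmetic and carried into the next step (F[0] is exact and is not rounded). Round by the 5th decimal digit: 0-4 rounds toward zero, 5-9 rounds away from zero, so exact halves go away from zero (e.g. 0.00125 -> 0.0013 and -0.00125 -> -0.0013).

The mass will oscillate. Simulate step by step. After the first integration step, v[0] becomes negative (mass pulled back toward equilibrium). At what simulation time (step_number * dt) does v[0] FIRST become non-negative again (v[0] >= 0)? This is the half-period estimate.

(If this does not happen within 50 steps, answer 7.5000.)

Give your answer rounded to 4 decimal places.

Answer: 2.1000

Derivation:
Step 0: x=[6.1000] v=[0.0000]
Step 1: x=[5.9793] v=[-0.8047]
Step 2: x=[5.7440] v=[-1.5689]
Step 3: x=[5.4059] v=[-2.2542]
Step 4: x=[4.9820] v=[-2.8262]
Step 5: x=[4.4936] v=[-3.2560]
Step 6: x=[3.9653] v=[-3.5221]
Step 7: x=[3.4236] v=[-3.6111]
Step 8: x=[2.8958] v=[-3.5184]
Step 9: x=[2.4085] v=[-3.2488]
Step 10: x=[1.9861] v=[-2.8158]
Step 11: x=[1.6499] v=[-2.2411]
Step 12: x=[1.4168] v=[-1.5537]
Step 13: x=[1.2986] v=[-0.7882]
Step 14: x=[1.3012] v=[0.0170]
First v>=0 after going negative at step 14, time=2.1000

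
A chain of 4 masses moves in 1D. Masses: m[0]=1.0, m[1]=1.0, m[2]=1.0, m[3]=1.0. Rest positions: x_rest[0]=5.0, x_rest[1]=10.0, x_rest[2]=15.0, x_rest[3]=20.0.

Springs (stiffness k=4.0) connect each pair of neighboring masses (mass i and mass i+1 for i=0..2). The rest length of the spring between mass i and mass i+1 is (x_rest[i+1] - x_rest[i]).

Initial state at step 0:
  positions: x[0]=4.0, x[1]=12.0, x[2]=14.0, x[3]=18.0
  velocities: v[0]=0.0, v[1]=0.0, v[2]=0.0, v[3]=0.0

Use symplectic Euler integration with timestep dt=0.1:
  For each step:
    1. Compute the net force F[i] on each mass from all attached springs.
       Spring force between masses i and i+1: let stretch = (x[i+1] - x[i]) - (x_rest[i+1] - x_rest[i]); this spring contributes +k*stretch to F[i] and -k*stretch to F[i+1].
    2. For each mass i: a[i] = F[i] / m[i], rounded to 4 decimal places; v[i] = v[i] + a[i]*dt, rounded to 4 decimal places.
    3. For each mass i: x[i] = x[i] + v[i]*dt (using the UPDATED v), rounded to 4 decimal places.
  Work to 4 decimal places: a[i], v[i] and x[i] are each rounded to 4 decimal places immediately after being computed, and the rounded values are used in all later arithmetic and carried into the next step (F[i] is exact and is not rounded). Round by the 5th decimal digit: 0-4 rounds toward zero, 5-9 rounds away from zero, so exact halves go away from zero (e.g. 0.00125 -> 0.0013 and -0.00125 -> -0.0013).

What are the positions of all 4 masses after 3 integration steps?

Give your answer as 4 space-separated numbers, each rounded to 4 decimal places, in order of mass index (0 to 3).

Answer: 4.6497 10.6927 14.4103 18.2474

Derivation:
Step 0: x=[4.0000 12.0000 14.0000 18.0000] v=[0.0000 0.0000 0.0000 0.0000]
Step 1: x=[4.1200 11.7600 14.0800 18.0400] v=[1.2000 -2.4000 0.8000 0.4000]
Step 2: x=[4.3456 11.3072 14.2256 18.1216] v=[2.2560 -4.5280 1.4560 0.8160]
Step 3: x=[4.6497 10.6927 14.4103 18.2474] v=[3.0406 -6.1453 1.8470 1.2576]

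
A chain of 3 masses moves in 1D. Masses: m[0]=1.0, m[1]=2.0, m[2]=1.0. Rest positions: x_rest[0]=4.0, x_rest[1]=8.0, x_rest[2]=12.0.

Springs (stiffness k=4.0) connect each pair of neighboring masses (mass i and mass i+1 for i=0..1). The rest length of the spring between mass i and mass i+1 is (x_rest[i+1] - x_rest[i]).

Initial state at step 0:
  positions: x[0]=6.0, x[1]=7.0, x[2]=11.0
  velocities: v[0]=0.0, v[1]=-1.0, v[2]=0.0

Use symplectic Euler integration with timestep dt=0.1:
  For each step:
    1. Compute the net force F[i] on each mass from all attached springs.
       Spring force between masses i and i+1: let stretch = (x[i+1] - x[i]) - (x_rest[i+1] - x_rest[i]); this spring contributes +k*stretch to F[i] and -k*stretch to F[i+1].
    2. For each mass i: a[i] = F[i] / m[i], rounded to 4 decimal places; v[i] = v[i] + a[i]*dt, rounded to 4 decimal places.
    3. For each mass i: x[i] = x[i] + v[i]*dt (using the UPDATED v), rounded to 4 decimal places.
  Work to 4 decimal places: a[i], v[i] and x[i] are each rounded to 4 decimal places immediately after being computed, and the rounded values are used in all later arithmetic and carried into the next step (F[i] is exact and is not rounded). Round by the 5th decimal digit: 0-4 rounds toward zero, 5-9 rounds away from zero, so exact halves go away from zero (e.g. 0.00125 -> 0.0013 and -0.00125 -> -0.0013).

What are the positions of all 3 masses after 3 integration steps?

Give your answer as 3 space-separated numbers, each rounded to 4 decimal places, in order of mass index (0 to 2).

Answer: 5.2998 7.0521 10.9960

Derivation:
Step 0: x=[6.0000 7.0000 11.0000] v=[0.0000 -1.0000 0.0000]
Step 1: x=[5.8800 6.9600 11.0000] v=[-1.2000 -0.4000 0.0000]
Step 2: x=[5.6432 6.9792 10.9984] v=[-2.3680 0.1920 -0.0160]
Step 3: x=[5.2998 7.0521 10.9960] v=[-3.4336 0.7286 -0.0237]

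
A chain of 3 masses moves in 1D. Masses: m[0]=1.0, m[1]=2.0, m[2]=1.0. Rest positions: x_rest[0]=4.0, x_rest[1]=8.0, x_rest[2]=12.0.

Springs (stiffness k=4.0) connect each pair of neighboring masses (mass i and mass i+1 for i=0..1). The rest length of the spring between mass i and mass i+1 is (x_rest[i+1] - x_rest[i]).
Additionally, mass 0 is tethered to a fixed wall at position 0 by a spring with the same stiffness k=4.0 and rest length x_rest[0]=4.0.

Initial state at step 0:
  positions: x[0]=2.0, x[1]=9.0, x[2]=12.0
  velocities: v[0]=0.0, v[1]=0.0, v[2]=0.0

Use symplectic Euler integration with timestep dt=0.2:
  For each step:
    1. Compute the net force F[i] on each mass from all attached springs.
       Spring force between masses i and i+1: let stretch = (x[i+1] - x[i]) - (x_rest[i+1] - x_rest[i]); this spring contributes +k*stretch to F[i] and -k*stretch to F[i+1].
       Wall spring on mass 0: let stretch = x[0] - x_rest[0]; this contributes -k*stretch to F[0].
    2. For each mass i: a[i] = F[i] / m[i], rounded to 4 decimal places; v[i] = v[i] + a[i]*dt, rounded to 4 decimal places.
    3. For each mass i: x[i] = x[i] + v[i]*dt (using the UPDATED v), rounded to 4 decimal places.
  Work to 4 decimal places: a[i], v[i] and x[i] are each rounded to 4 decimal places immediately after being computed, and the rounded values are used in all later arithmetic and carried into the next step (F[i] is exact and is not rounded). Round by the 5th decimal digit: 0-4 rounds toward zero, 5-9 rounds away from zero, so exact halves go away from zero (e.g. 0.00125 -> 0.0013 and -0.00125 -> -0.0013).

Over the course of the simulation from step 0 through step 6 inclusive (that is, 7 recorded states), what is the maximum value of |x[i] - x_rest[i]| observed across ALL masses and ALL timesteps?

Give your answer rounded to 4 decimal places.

Step 0: x=[2.0000 9.0000 12.0000] v=[0.0000 0.0000 0.0000]
Step 1: x=[2.8000 8.6800 12.1600] v=[4.0000 -1.6000 0.8000]
Step 2: x=[4.0928 8.1680 12.4032] v=[6.4640 -2.5600 1.2160]
Step 3: x=[5.3828 7.6688 12.6088] v=[6.4499 -2.4960 1.0278]
Step 4: x=[6.1773 7.3819 12.6640] v=[3.9725 -1.4344 0.2758]
Step 5: x=[6.1762 7.4212 12.5140] v=[-0.0057 0.1966 -0.7499]
Step 6: x=[5.3861 7.7683 12.1892] v=[-3.9507 1.7357 -1.6241]
Max displacement = 2.1773

Answer: 2.1773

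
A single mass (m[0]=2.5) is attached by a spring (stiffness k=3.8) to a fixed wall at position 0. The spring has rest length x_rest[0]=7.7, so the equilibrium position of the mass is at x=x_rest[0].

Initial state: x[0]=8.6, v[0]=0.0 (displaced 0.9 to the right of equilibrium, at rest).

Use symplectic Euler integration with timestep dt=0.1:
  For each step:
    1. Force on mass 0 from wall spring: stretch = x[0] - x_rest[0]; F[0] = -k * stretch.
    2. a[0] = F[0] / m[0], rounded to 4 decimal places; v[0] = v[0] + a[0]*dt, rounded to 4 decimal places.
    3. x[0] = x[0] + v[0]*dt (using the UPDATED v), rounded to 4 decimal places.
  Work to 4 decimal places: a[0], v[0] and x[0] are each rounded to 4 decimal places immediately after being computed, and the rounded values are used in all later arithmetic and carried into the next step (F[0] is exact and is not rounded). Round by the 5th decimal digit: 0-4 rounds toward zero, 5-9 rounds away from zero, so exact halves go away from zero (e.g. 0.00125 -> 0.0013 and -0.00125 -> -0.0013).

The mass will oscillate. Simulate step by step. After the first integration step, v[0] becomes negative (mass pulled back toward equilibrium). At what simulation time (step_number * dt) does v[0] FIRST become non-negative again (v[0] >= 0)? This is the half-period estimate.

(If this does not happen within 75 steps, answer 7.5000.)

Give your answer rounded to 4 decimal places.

Step 0: x=[8.6000] v=[0.0000]
Step 1: x=[8.5863] v=[-0.1368]
Step 2: x=[8.5592] v=[-0.2715]
Step 3: x=[8.5190] v=[-0.4021]
Step 4: x=[8.4663] v=[-0.5266]
Step 5: x=[8.4020] v=[-0.6431]
Step 6: x=[8.3270] v=[-0.7498]
Step 7: x=[8.2425] v=[-0.8451]
Step 8: x=[8.1497] v=[-0.9276]
Step 9: x=[8.0501] v=[-0.9960]
Step 10: x=[7.9452] v=[-1.0492]
Step 11: x=[7.8366] v=[-1.0865]
Step 12: x=[7.7259] v=[-1.1073]
Step 13: x=[7.6148] v=[-1.1112]
Step 14: x=[7.5050] v=[-1.0983]
Step 15: x=[7.3981] v=[-1.0687]
Step 16: x=[7.2958] v=[-1.0228]
Step 17: x=[7.1997] v=[-0.9614]
Step 18: x=[7.1112] v=[-0.8854]
Step 19: x=[7.0316] v=[-0.7959]
Step 20: x=[6.9622] v=[-0.6943]
Step 21: x=[6.9040] v=[-0.5822]
Step 22: x=[6.8579] v=[-0.4612]
Step 23: x=[6.8246] v=[-0.3332]
Step 24: x=[6.8046] v=[-0.2001]
Step 25: x=[6.7982] v=[-0.0640]
Step 26: x=[6.8055] v=[0.0731]
First v>=0 after going negative at step 26, time=2.6000

Answer: 2.6000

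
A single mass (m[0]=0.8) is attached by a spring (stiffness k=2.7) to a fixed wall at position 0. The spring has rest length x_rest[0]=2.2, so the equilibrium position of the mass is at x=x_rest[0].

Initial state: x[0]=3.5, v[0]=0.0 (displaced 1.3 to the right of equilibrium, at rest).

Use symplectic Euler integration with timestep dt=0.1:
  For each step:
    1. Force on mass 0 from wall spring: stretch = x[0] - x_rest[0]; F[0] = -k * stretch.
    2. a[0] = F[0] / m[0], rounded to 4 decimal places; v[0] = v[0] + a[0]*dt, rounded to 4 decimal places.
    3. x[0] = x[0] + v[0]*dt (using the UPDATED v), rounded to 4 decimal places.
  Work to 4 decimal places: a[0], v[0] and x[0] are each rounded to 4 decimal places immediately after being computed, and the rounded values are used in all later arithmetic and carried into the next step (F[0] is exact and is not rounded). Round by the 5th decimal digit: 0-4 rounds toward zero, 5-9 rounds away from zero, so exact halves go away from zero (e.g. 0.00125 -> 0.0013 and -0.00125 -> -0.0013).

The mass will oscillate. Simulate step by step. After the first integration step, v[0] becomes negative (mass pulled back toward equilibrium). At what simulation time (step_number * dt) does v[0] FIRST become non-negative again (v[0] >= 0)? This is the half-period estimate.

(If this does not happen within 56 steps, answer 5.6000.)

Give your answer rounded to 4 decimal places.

Step 0: x=[3.5000] v=[0.0000]
Step 1: x=[3.4561] v=[-0.4388]
Step 2: x=[3.3698] v=[-0.8627]
Step 3: x=[3.2441] v=[-1.2575]
Step 4: x=[3.0831] v=[-1.6099]
Step 5: x=[2.8923] v=[-1.9080]
Step 6: x=[2.6781] v=[-2.1417]
Step 7: x=[2.4478] v=[-2.3031]
Step 8: x=[2.2091] v=[-2.3867]
Step 9: x=[1.9701] v=[-2.3898]
Step 10: x=[1.7389] v=[-2.3122]
Step 11: x=[1.5232] v=[-2.1566]
Step 12: x=[1.3304] v=[-1.9282]
Step 13: x=[1.1669] v=[-1.6347]
Step 14: x=[1.0383] v=[-1.2860]
Step 15: x=[0.9489] v=[-0.8939]
Step 16: x=[0.9017] v=[-0.4717]
Step 17: x=[0.8984] v=[-0.0335]
Step 18: x=[0.9390] v=[0.4058]
First v>=0 after going negative at step 18, time=1.8000

Answer: 1.8000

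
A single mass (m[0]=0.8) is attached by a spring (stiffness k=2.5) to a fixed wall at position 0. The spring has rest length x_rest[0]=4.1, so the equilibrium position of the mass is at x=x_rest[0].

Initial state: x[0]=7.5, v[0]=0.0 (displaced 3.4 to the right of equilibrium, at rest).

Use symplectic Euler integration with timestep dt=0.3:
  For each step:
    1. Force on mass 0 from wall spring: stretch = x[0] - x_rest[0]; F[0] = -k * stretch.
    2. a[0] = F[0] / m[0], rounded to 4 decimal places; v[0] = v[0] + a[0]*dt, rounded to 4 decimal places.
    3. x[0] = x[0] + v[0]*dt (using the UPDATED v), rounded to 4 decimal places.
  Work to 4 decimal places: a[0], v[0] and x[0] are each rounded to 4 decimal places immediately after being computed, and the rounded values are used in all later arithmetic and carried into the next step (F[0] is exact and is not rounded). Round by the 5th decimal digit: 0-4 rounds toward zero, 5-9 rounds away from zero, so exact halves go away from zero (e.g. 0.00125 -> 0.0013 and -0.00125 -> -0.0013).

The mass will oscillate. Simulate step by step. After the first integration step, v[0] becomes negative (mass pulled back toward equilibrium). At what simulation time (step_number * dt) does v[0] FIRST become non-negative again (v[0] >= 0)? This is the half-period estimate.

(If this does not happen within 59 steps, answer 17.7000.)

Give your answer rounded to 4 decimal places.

Step 0: x=[7.5000] v=[0.0000]
Step 1: x=[6.5438] v=[-3.1875]
Step 2: x=[4.9002] v=[-5.4786]
Step 3: x=[3.0316] v=[-6.2288]
Step 4: x=[1.4634] v=[-5.2272]
Step 5: x=[0.6368] v=[-2.7554]
Step 6: x=[0.7842] v=[0.4914]
First v>=0 after going negative at step 6, time=1.8000

Answer: 1.8000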